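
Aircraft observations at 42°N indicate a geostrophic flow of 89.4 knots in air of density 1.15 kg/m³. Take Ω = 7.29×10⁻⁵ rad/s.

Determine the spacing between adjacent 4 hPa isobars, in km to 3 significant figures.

77.5 km

Coriolis parameter at 42°N:
f = 2Ω sin φ = 2 × 7.29×10⁻⁵ × sin 42° = 9.76×10⁻⁵ s⁻¹
Wind speed in SI: 89.4 knots = 46.0 m/s
Geostrophic balance rearranged: |∂P/∂n| = f ρ V_g
|∂P/∂n| = 9.76×10⁻⁵ × 1.15 × 46.0 = 5.16×10⁻³ Pa/m
Isobar spacing: Δn = ΔP/|∂P/∂n| = 400 Pa / 5.16×10⁻³ Pa/m = 77521 m ≈ 77.5 km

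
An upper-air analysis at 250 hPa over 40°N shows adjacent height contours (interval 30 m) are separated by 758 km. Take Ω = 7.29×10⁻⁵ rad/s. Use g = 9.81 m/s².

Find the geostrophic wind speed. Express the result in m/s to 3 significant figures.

Coriolis parameter at 40°N:
f = 2Ω sin φ = 2 × 7.29×10⁻⁵ × sin 40° = 9.37×10⁻⁵ s⁻¹
Height gradient: |∂Z/∂n| = 30 m / 758000 m = 3.96×10⁻⁵
On a pressure surface, geostrophic balance gives V_g = (g/f)|∂Z/∂n|:
V_g = 9.81 × 3.96×10⁻⁵ / 9.37×10⁻⁵ = 4.14 m/s

4.14 m/s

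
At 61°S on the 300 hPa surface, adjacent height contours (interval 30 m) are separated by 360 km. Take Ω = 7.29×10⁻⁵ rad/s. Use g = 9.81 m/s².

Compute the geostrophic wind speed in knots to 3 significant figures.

Coriolis parameter at 61°S:
f = 2Ω sin φ = 2 × 7.29×10⁻⁵ × sin 61° = 1.28×10⁻⁴ s⁻¹
Height gradient: |∂Z/∂n| = 30 m / 360000 m = 8.33×10⁻⁵
On a pressure surface, geostrophic balance gives V_g = (g/f)|∂Z/∂n|:
V_g = 9.81 × 8.33×10⁻⁵ / 1.28×10⁻⁴ = 6.41 m/s
Converting: 6.41 m/s × 1.944 = 12.5 knots

12.5 knots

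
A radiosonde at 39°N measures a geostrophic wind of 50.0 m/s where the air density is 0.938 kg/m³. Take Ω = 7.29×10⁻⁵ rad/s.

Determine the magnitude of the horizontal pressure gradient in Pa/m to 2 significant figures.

Coriolis parameter at 39°N:
f = 2Ω sin φ = 2 × 7.29×10⁻⁵ × sin 39° = 9.18×10⁻⁵ s⁻¹
Geostrophic balance rearranged: |∂P/∂n| = f ρ V_g
|∂P/∂n| = 9.18×10⁻⁵ × 0.938 × 50.0 = 4.30×10⁻³ Pa/m

4.3×10⁻³ Pa/m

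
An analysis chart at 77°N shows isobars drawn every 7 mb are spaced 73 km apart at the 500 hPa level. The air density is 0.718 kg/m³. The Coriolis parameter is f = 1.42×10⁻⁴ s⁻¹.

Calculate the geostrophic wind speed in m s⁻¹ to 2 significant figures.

Pressure gradient: |∂P/∂n| = 700 Pa / 73000 m = 9.59×10⁻³ Pa/m
Geostrophic balance (pressure-gradient force = Coriolis force):
V_g = (1/(fρ)) |∂P/∂n| = 9.59×10⁻³ / (1.42×10⁻⁴ × 0.718) = 94.1 m/s

94 m s⁻¹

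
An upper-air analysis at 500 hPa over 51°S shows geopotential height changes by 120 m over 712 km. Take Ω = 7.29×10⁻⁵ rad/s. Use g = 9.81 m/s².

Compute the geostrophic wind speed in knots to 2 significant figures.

28 knots

Coriolis parameter at 51°S:
f = 2Ω sin φ = 2 × 7.29×10⁻⁵ × sin 51° = 1.13×10⁻⁴ s⁻¹
Height gradient: |∂Z/∂n| = 120 m / 712000 m = 1.69×10⁻⁴
On a pressure surface, geostrophic balance gives V_g = (g/f)|∂Z/∂n|:
V_g = 9.81 × 1.69×10⁻⁴ / 1.13×10⁻⁴ = 14.6 m/s
Converting: 14.6 m/s × 1.944 = 28 knots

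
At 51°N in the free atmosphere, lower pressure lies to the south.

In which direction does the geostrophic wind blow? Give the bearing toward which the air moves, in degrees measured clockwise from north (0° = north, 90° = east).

270°

The pressure-gradient force points toward the south (bearing 180°).
Geostrophic balance: in the Northern Hemisphere the Coriolis force deflects motion to the right, so the geostrophic wind blows 90° to the right of the pressure-gradient force (low pressure on the left).
Rotating 180° by 90° clockwise gives 270° — the wind blows toward the west.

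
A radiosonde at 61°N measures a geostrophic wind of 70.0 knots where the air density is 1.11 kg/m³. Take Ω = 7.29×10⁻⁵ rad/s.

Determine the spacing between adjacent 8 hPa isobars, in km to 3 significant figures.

Coriolis parameter at 61°N:
f = 2Ω sin φ = 2 × 7.29×10⁻⁵ × sin 61° = 1.28×10⁻⁴ s⁻¹
Wind speed in SI: 70.0 knots = 36.0 m/s
Geostrophic balance rearranged: |∂P/∂n| = f ρ V_g
|∂P/∂n| = 1.28×10⁻⁴ × 1.11 × 36.0 = 5.10×10⁻³ Pa/m
Isobar spacing: Δn = ΔP/|∂P/∂n| = 800 Pa / 5.10×10⁻³ Pa/m = 156947 m ≈ 157 km

157 km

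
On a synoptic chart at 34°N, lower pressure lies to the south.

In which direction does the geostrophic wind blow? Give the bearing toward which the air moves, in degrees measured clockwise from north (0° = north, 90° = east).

The pressure-gradient force points toward the south (bearing 180°).
Geostrophic balance: in the Northern Hemisphere the Coriolis force deflects motion to the right, so the geostrophic wind blows 90° to the right of the pressure-gradient force (low pressure on the left).
Rotating 180° by 90° clockwise gives 270° — the wind blows toward the west.

270°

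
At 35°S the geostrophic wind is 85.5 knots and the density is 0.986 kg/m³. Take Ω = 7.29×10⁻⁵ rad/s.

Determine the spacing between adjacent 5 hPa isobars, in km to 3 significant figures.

Coriolis parameter at 35°S:
f = 2Ω sin φ = 2 × 7.29×10⁻⁵ × sin 35° = 8.36×10⁻⁵ s⁻¹
Wind speed in SI: 85.5 knots = 44.0 m/s
Geostrophic balance rearranged: |∂P/∂n| = f ρ V_g
|∂P/∂n| = 8.36×10⁻⁵ × 0.986 × 44.0 = 3.63×10⁻³ Pa/m
Isobar spacing: Δn = ΔP/|∂P/∂n| = 500 Pa / 3.63×10⁻³ Pa/m = 137861 m ≈ 138 km

138 km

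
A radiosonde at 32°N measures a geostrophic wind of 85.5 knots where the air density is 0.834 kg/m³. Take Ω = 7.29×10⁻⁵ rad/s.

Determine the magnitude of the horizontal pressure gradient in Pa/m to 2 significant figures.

Coriolis parameter at 32°N:
f = 2Ω sin φ = 2 × 7.29×10⁻⁵ × sin 32° = 7.73×10⁻⁵ s⁻¹
Wind speed in SI: 85.5 knots = 44.0 m/s
Geostrophic balance rearranged: |∂P/∂n| = f ρ V_g
|∂P/∂n| = 7.73×10⁻⁵ × 0.834 × 44.0 = 2.83×10⁻³ Pa/m

2.8×10⁻³ Pa/m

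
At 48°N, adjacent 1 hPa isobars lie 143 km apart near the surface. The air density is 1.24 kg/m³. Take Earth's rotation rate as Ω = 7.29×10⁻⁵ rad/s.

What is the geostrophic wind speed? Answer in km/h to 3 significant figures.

Coriolis parameter at 48°N:
f = 2Ω sin φ = 2 × 7.29×10⁻⁵ × sin 48° = 1.08×10⁻⁴ s⁻¹
Pressure gradient: |∂P/∂n| = 100 Pa / 143000 m = 6.99×10⁻⁴ Pa/m
Geostrophic balance (pressure-gradient force = Coriolis force):
V_g = (1/(fρ)) |∂P/∂n| = 6.99×10⁻⁴ / (1.08×10⁻⁴ × 1.24) = 5.20 m/s
Converting: 5.20 m/s × 3.6 = 18.7 km/h

18.7 km/h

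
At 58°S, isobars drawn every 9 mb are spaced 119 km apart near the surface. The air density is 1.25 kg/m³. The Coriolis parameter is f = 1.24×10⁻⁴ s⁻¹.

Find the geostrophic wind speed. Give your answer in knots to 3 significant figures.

94.8 knots

Pressure gradient: |∂P/∂n| = 900 Pa / 119000 m = 7.56×10⁻³ Pa/m
Geostrophic balance (pressure-gradient force = Coriolis force):
V_g = (1/(fρ)) |∂P/∂n| = 7.56×10⁻³ / (1.24×10⁻⁴ × 1.25) = 48.8 m/s
Converting: 48.8 m/s × 1.944 = 94.8 knots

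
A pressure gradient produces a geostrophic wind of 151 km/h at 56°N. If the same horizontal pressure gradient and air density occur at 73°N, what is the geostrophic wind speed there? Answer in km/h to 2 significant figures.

With the same pressure gradient and density, V_g ∝ 1/f ∝ 1/sin φ.
V₂ = V₁ · sin φ₁ / sin φ₂ = 151 × sin 56° / sin 73°
V₂ = 151 × 0.8290/0.9563 = 130 km/h

130 km/h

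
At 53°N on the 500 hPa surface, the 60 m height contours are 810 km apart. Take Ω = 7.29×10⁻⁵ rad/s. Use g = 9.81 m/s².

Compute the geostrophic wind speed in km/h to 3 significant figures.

22.5 km/h

Coriolis parameter at 53°N:
f = 2Ω sin φ = 2 × 7.29×10⁻⁵ × sin 53° = 1.16×10⁻⁴ s⁻¹
Height gradient: |∂Z/∂n| = 60 m / 810000 m = 7.41×10⁻⁵
On a pressure surface, geostrophic balance gives V_g = (g/f)|∂Z/∂n|:
V_g = 9.81 × 7.41×10⁻⁵ / 1.16×10⁻⁴ = 6.24 m/s
Converting: 6.24 m/s × 3.6 = 22.5 km/h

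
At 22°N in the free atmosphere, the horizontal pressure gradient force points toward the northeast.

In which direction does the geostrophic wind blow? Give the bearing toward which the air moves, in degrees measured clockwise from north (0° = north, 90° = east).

135°

The pressure-gradient force points toward the northeast (bearing 045°).
Geostrophic balance: in the Northern Hemisphere the Coriolis force deflects motion to the right, so the geostrophic wind blows 90° to the right of the pressure-gradient force (low pressure on the left).
Rotating 045° by 90° clockwise gives 135° — the wind blows toward the southeast.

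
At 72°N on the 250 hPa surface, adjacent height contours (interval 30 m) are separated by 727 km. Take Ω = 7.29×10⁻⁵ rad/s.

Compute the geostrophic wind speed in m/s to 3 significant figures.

Coriolis parameter at 72°N:
f = 2Ω sin φ = 2 × 7.29×10⁻⁵ × sin 72° = 1.39×10⁻⁴ s⁻¹
Height gradient: |∂Z/∂n| = 30 m / 727000 m = 4.13×10⁻⁵
On a pressure surface, geostrophic balance gives V_g = (g/f)|∂Z/∂n|:
V_g = 9.81 × 4.13×10⁻⁵ / 1.39×10⁻⁴ = 2.92 m/s

2.92 m/s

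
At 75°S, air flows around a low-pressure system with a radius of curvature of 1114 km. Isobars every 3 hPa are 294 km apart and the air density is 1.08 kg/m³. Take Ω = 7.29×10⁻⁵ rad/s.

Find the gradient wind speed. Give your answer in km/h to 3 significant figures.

23.2 km/h

Coriolis parameter at 75°S:
f = 2Ω sin φ = 2 × 7.29×10⁻⁵ × sin 75° = 1.41×10⁻⁴ s⁻¹
Pressure gradient: |∂P/∂n| = 300 Pa / 294000 m = 1.02×10⁻³ Pa/m
Geostrophic speed: V_g = |∂P/∂n|/(fρ) = 1.02×10⁻³/(1.41×10⁻⁴ × 1.08) = 6.71 m/s
Around a low, centrifugal force acts outward with Coriolis, so pressure-gradient force balances both:
(1/ρ)|∂P/∂n| = fV + V²/R  →  V² + fR·V − fR·V_g = 0
With fR = 1.41×10⁻⁴ × 1114×10³ m = 157 m/s:
V = [−fR + √((fR)² + 4 fR V_g)]/2 = [−157 + √(157² + 4×157×6.71)]/2 = 6.44 m/s
Subgeostrophic (V < V_g = 6.71 m/s), as expected around a low.
Converting: 6.44 m/s × 3.6 = 23.2 km/h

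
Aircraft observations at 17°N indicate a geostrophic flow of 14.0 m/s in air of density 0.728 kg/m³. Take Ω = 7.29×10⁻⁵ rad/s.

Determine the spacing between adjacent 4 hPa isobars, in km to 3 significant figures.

Coriolis parameter at 17°N:
f = 2Ω sin φ = 2 × 7.29×10⁻⁵ × sin 17° = 4.26×10⁻⁵ s⁻¹
Geostrophic balance rearranged: |∂P/∂n| = f ρ V_g
|∂P/∂n| = 4.26×10⁻⁵ × 0.728 × 14.0 = 4.34×10⁻⁴ Pa/m
Isobar spacing: Δn = ΔP/|∂P/∂n| = 400 Pa / 4.34×10⁻⁴ Pa/m = 920678 m ≈ 921 km

921 km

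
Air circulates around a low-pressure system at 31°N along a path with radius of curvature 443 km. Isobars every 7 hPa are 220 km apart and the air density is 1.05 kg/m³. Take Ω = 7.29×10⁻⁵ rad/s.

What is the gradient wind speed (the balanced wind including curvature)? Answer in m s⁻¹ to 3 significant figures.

23.6 m s⁻¹

Coriolis parameter at 31°N:
f = 2Ω sin φ = 2 × 7.29×10⁻⁵ × sin 31° = 7.51×10⁻⁵ s⁻¹
Pressure gradient: |∂P/∂n| = 700 Pa / 220000 m = 3.18×10⁻³ Pa/m
Geostrophic speed: V_g = |∂P/∂n|/(fρ) = 3.18×10⁻³/(7.51×10⁻⁵ × 1.05) = 40.4 m/s
Around a low, centrifugal force acts outward with Coriolis, so pressure-gradient force balances both:
(1/ρ)|∂P/∂n| = fV + V²/R  →  V² + fR·V − fR·V_g = 0
With fR = 7.51×10⁻⁵ × 443×10³ m = 33.3 m/s:
V = [−fR + √((fR)² + 4 fR V_g)]/2 = [−33.3 + √(33.3² + 4×33.3×40.4)]/2 = 23.6 m/s
Subgeostrophic (V < V_g = 40.4 m/s), as expected around a low.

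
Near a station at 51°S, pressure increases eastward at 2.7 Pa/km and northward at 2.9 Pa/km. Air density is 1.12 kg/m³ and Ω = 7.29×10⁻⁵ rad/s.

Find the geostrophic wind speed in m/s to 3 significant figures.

31.2 m/s

Coriolis parameter at 51°S:
f = 2Ω sin φ = 2 × 7.29×10⁻⁵ × sin 51° = 1.13×10⁻⁴ s⁻¹
In the Southern Hemisphere f is negative: f = −1.13×10⁻⁴ s⁻¹.
Component geostrophic relations (x east, y north):
u_g = −(1/(fρ)) ∂P/∂y,  v_g = (1/(fρ)) ∂P/∂x
u_g = −(2.9×10⁻³)/(−1.13×10⁻⁴ × 1.12) = 22.9 m/s;  v_g = (2.7×10⁻³)/(−1.13×10⁻⁴ × 1.12) = −21.3 m/s
|V_g| = √(u_g² + v_g²) = 31.2 m/s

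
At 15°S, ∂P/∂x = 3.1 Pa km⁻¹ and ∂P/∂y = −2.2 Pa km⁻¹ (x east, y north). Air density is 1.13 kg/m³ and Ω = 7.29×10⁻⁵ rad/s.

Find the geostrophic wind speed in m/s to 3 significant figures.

89.1 m/s

Coriolis parameter at 15°S:
f = 2Ω sin φ = 2 × 7.29×10⁻⁵ × sin 15° = 3.77×10⁻⁵ s⁻¹
In the Southern Hemisphere f is negative: f = −3.77×10⁻⁵ s⁻¹.
Component geostrophic relations (x east, y north):
u_g = −(1/(fρ)) ∂P/∂y,  v_g = (1/(fρ)) ∂P/∂x
u_g = −(−2.2×10⁻³)/(−3.77×10⁻⁵ × 1.13) = −51.6 m/s;  v_g = (3.1×10⁻³)/(−3.77×10⁻⁵ × 1.13) = −72.7 m/s
|V_g| = √(u_g² + v_g²) = 89.1 m/s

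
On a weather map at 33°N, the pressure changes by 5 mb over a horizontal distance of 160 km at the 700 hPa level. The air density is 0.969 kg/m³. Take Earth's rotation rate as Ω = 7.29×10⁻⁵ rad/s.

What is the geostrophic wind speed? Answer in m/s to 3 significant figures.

40.6 m/s

Coriolis parameter at 33°N:
f = 2Ω sin φ = 2 × 7.29×10⁻⁵ × sin 33° = 7.94×10⁻⁵ s⁻¹
Pressure gradient: |∂P/∂n| = 500 Pa / 160000 m = 3.12×10⁻³ Pa/m
Geostrophic balance (pressure-gradient force = Coriolis force):
V_g = (1/(fρ)) |∂P/∂n| = 3.12×10⁻³ / (7.94×10⁻⁵ × 0.969) = 40.6 m/s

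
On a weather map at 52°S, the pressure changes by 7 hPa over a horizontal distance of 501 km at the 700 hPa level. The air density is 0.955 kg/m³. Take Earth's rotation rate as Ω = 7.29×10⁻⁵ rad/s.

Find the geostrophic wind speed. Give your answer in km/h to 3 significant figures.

45.8 km/h

Coriolis parameter at 52°S:
f = 2Ω sin φ = 2 × 7.29×10⁻⁵ × sin 52° = 1.15×10⁻⁴ s⁻¹
Pressure gradient: |∂P/∂n| = 700 Pa / 501000 m = 1.40×10⁻³ Pa/m
Geostrophic balance (pressure-gradient force = Coriolis force):
V_g = (1/(fρ)) |∂P/∂n| = 1.40×10⁻³ / (1.15×10⁻⁴ × 0.955) = 12.7 m/s
Converting: 12.7 m/s × 3.6 = 45.8 km/h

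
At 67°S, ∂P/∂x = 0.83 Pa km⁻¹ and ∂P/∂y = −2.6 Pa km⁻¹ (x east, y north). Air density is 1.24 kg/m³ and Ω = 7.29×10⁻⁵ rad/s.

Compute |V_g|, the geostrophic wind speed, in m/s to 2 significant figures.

Coriolis parameter at 67°S:
f = 2Ω sin φ = 2 × 7.29×10⁻⁵ × sin 67° = 1.34×10⁻⁴ s⁻¹
In the Southern Hemisphere f is negative: f = −1.34×10⁻⁴ s⁻¹.
Component geostrophic relations (x east, y north):
u_g = −(1/(fρ)) ∂P/∂y,  v_g = (1/(fρ)) ∂P/∂x
u_g = −(−2.6×10⁻³)/(−1.34×10⁻⁴ × 1.24) = −15.6 m/s;  v_g = (0.83×10⁻³)/(−1.34×10⁻⁴ × 1.24) = −4.99 m/s
|V_g| = √(u_g² + v_g²) = 16.4 m/s

16 m/s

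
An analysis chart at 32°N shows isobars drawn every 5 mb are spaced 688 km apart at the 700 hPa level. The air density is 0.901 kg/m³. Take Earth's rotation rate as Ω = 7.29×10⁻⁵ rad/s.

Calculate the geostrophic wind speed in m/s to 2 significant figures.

10 m/s

Coriolis parameter at 32°N:
f = 2Ω sin φ = 2 × 7.29×10⁻⁵ × sin 32° = 7.73×10⁻⁵ s⁻¹
Pressure gradient: |∂P/∂n| = 500 Pa / 688000 m = 7.27×10⁻⁴ Pa/m
Geostrophic balance (pressure-gradient force = Coriolis force):
V_g = (1/(fρ)) |∂P/∂n| = 7.27×10⁻⁴ / (7.73×10⁻⁵ × 0.901) = 10.4 m/s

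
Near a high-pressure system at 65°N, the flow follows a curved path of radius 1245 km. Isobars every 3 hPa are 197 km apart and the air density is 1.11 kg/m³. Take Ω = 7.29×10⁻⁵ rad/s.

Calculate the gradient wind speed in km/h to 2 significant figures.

40 km/h

Coriolis parameter at 65°N:
f = 2Ω sin φ = 2 × 7.29×10⁻⁵ × sin 65° = 1.32×10⁻⁴ s⁻¹
Pressure gradient: |∂P/∂n| = 300 Pa / 197000 m = 1.52×10⁻³ Pa/m
Geostrophic speed: V_g = |∂P/∂n|/(fρ) = 1.52×10⁻³/(1.32×10⁻⁴ × 1.11) = 10.4 m/s
Around a high, pressure-gradient force acts outward with centrifugal, so Coriolis balances both:
fV = (1/ρ)|∂P/∂n| + V²/R  →  V² − fR·V + fR·V_g = 0
With fR = 1.32×10⁻⁴ × 1245×10³ m = 165 m/s:
V = [fR − √((fR)² − 4 fR V_g)]/2 = [165 − √(165² − 4×165×10.4)]/2 = 11.1 m/s
Supergeostrophic (V > V_g = 10.4 m/s), as expected around a high.
Converting: 11.1 m/s × 3.6 = 40 km/h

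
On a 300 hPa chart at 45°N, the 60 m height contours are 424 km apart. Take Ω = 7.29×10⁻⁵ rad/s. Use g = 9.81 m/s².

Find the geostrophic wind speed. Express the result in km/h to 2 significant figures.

48 km/h

Coriolis parameter at 45°N:
f = 2Ω sin φ = 2 × 7.29×10⁻⁵ × sin 45° = 1.03×10⁻⁴ s⁻¹
Height gradient: |∂Z/∂n| = 60 m / 424000 m = 1.42×10⁻⁴
On a pressure surface, geostrophic balance gives V_g = (g/f)|∂Z/∂n|:
V_g = 9.81 × 1.42×10⁻⁴ / 1.03×10⁻⁴ = 13.5 m/s
Converting: 13.5 m/s × 3.6 = 48 km/h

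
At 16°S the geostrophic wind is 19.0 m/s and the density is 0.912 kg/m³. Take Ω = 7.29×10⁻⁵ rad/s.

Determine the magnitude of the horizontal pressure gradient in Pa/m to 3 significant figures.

6.96×10⁻⁴ Pa/m

Coriolis parameter at 16°S:
f = 2Ω sin φ = 2 × 7.29×10⁻⁵ × sin 16° = 4.02×10⁻⁵ s⁻¹
Geostrophic balance rearranged: |∂P/∂n| = f ρ V_g
|∂P/∂n| = 4.02×10⁻⁵ × 0.912 × 19.0 = 6.96×10⁻⁴ Pa/m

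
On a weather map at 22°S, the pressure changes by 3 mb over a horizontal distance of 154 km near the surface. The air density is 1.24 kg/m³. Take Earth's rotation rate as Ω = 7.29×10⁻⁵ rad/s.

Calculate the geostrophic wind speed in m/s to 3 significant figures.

28.8 m/s

Coriolis parameter at 22°S:
f = 2Ω sin φ = 2 × 7.29×10⁻⁵ × sin 22° = 5.46×10⁻⁵ s⁻¹
Pressure gradient: |∂P/∂n| = 300 Pa / 154000 m = 1.95×10⁻³ Pa/m
Geostrophic balance (pressure-gradient force = Coriolis force):
V_g = (1/(fρ)) |∂P/∂n| = 1.95×10⁻³ / (5.46×10⁻⁵ × 1.24) = 28.8 m/s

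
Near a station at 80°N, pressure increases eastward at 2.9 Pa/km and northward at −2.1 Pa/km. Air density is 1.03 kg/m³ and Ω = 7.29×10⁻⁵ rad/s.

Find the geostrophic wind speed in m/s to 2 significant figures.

24 m/s

Coriolis parameter at 80°N:
f = 2Ω sin φ = 2 × 7.29×10⁻⁵ × sin 80° = 1.44×10⁻⁴ s⁻¹
Component geostrophic relations (x east, y north):
u_g = −(1/(fρ)) ∂P/∂y,  v_g = (1/(fρ)) ∂P/∂x
u_g = −(−2.1×10⁻³)/(1.44×10⁻⁴ × 1.03) = 14.2 m/s;  v_g = (2.9×10⁻³)/(1.44×10⁻⁴ × 1.03) = 19.6 m/s
|V_g| = √(u_g² + v_g²) = 24.2 m/s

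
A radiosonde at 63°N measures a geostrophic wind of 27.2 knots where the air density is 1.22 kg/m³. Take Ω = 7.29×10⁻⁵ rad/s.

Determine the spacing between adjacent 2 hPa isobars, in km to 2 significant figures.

Coriolis parameter at 63°N:
f = 2Ω sin φ = 2 × 7.29×10⁻⁵ × sin 63° = 1.30×10⁻⁴ s⁻¹
Wind speed in SI: 27.2 knots = 14.0 m/s
Geostrophic balance rearranged: |∂P/∂n| = f ρ V_g
|∂P/∂n| = 1.30×10⁻⁴ × 1.22 × 14.0 = 2.22×10⁻³ Pa/m
Isobar spacing: Δn = ΔP/|∂P/∂n| = 200 Pa / 2.22×10⁻³ Pa/m = 90183 m ≈ 90 km

90 km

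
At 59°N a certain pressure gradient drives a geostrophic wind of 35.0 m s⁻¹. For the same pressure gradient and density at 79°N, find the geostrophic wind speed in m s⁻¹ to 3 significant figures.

With the same pressure gradient and density, V_g ∝ 1/f ∝ 1/sin φ.
V₂ = V₁ · sin φ₁ / sin φ₂ = 35.0 × sin 59° / sin 79°
V₂ = 35.0 × 0.8572/0.9816 = 30.6 m s⁻¹

30.6 m s⁻¹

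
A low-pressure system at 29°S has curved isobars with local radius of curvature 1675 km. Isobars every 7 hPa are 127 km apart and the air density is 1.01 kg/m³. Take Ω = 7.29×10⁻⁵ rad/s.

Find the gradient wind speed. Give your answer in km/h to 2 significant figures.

190 km/h

Coriolis parameter at 29°S:
f = 2Ω sin φ = 2 × 7.29×10⁻⁵ × sin 29° = 7.07×10⁻⁵ s⁻¹
Pressure gradient: |∂P/∂n| = 700 Pa / 127000 m = 5.51×10⁻³ Pa/m
Geostrophic speed: V_g = |∂P/∂n|/(fρ) = 5.51×10⁻³/(7.07×10⁻⁵ × 1.01) = 77.2 m/s
Around a low, centrifugal force acts outward with Coriolis, so pressure-gradient force balances both:
(1/ρ)|∂P/∂n| = fV + V²/R  →  V² + fR·V − fR·V_g = 0
With fR = 7.07×10⁻⁵ × 1675×10³ m = 118 m/s:
V = [−fR + √((fR)² + 4 fR V_g)]/2 = [−118 + √(118² + 4×118×77.2)]/2 = 53.3 m/s
Subgeostrophic (V < V_g = 77.2 m/s), as expected around a low.
Converting: 53.3 m/s × 3.6 = 190 km/h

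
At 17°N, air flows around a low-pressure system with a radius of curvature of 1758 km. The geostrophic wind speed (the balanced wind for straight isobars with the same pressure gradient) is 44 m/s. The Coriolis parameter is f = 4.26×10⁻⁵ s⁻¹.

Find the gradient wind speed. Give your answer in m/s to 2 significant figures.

31 m/s

Around a low, centrifugal force acts outward with Coriolis, so pressure-gradient force balances both:
(1/ρ)|∂P/∂n| = fV + V²/R  →  V² + fR·V − fR·V_g = 0
With fR = 4.26×10⁻⁵ × 1758×10³ m = 74.9 m/s:
V = [−fR + √((fR)² + 4 fR V_g)]/2 = [−74.9 + √(74.9² + 4×74.9×44)]/2 = 31.1 m/s
Subgeostrophic (V < V_g = 44 m/s), as expected around a low.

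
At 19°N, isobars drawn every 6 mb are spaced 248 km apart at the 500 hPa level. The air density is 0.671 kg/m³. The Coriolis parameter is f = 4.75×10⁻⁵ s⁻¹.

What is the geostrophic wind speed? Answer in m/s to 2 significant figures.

Pressure gradient: |∂P/∂n| = 600 Pa / 248000 m = 2.42×10⁻³ Pa/m
Geostrophic balance (pressure-gradient force = Coriolis force):
V_g = (1/(fρ)) |∂P/∂n| = 2.42×10⁻³ / (4.75×10⁻⁵ × 0.671) = 75.9 m/s

76 m/s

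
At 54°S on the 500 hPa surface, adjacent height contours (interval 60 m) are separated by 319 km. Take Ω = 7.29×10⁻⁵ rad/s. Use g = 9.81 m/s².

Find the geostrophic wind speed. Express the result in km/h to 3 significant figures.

Coriolis parameter at 54°S:
f = 2Ω sin φ = 2 × 7.29×10⁻⁵ × sin 54° = 1.18×10⁻⁴ s⁻¹
Height gradient: |∂Z/∂n| = 60 m / 319000 m = 1.88×10⁻⁴
On a pressure surface, geostrophic balance gives V_g = (g/f)|∂Z/∂n|:
V_g = 9.81 × 1.88×10⁻⁴ / 1.18×10⁻⁴ = 15.6 m/s
Converting: 15.6 m/s × 3.6 = 56.3 km/h

56.3 km/h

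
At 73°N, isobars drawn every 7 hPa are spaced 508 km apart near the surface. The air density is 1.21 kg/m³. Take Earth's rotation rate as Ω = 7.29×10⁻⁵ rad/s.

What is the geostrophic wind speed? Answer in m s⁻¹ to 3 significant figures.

8.17 m s⁻¹

Coriolis parameter at 73°N:
f = 2Ω sin φ = 2 × 7.29×10⁻⁵ × sin 73° = 1.39×10⁻⁴ s⁻¹
Pressure gradient: |∂P/∂n| = 700 Pa / 508000 m = 1.38×10⁻³ Pa/m
Geostrophic balance (pressure-gradient force = Coriolis force):
V_g = (1/(fρ)) |∂P/∂n| = 1.38×10⁻³ / (1.39×10⁻⁴ × 1.21) = 8.17 m/s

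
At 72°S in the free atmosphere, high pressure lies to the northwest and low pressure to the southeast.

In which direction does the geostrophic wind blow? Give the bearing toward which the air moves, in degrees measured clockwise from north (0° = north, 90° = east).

045°

The pressure-gradient force points toward the southeast (bearing 135°).
Geostrophic balance: in the Southern Hemisphere the Coriolis force deflects motion to the left, so the geostrophic wind blows 90° to the left of the pressure-gradient force (low pressure on the right).
Rotating 135° by 90° counterclockwise gives 045° — the wind blows toward the northeast.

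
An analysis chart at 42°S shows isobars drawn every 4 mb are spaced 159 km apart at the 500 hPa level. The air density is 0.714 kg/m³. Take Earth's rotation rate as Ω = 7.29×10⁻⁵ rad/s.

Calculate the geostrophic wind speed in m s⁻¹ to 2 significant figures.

36 m s⁻¹

Coriolis parameter at 42°S:
f = 2Ω sin φ = 2 × 7.29×10⁻⁵ × sin 42° = 9.76×10⁻⁵ s⁻¹
Pressure gradient: |∂P/∂n| = 400 Pa / 159000 m = 2.52×10⁻³ Pa/m
Geostrophic balance (pressure-gradient force = Coriolis force):
V_g = (1/(fρ)) |∂P/∂n| = 2.52×10⁻³ / (9.76×10⁻⁵ × 0.714) = 36.1 m/s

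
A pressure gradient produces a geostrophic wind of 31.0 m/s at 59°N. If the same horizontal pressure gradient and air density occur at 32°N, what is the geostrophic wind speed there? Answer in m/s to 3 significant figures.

50.1 m/s

With the same pressure gradient and density, V_g ∝ 1/f ∝ 1/sin φ.
V₂ = V₁ · sin φ₁ / sin φ₂ = 31.0 × sin 59° / sin 32°
V₂ = 31.0 × 0.8572/0.5299 = 50.1 m/s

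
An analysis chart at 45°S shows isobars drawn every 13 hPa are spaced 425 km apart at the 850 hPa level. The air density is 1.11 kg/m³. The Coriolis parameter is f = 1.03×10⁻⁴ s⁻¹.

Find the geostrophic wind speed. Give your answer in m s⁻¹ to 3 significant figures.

26.8 m s⁻¹

Pressure gradient: |∂P/∂n| = 1300 Pa / 425000 m = 3.06×10⁻³ Pa/m
Geostrophic balance (pressure-gradient force = Coriolis force):
V_g = (1/(fρ)) |∂P/∂n| = 3.06×10⁻³ / (1.03×10⁻⁴ × 1.11) = 26.8 m/s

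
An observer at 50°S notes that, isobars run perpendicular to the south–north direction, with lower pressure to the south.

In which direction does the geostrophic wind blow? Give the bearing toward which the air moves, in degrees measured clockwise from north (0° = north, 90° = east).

090°

The pressure-gradient force points toward the south (bearing 180°).
Geostrophic balance: in the Southern Hemisphere the Coriolis force deflects motion to the left, so the geostrophic wind blows 90° to the left of the pressure-gradient force (low pressure on the right).
Rotating 180° by 90° counterclockwise gives 090° — the wind blows toward the east.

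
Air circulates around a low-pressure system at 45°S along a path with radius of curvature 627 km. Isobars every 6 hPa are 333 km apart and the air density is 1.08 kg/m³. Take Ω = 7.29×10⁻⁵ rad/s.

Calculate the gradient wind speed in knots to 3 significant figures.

26.1 knots

Coriolis parameter at 45°S:
f = 2Ω sin φ = 2 × 7.29×10⁻⁵ × sin 45° = 1.03×10⁻⁴ s⁻¹
Pressure gradient: |∂P/∂n| = 600 Pa / 333000 m = 1.80×10⁻³ Pa/m
Geostrophic speed: V_g = |∂P/∂n|/(fρ) = 1.80×10⁻³/(1.03×10⁻⁴ × 1.08) = 16.2 m/s
Around a low, centrifugal force acts outward with Coriolis, so pressure-gradient force balances both:
(1/ρ)|∂P/∂n| = fV + V²/R  →  V² + fR·V − fR·V_g = 0
With fR = 1.03×10⁻⁴ × 627×10³ m = 64.6 m/s:
V = [−fR + √((fR)² + 4 fR V_g)]/2 = [−64.6 + √(64.6² + 4×64.6×16.2)]/2 = 13.4 m/s
Subgeostrophic (V < V_g = 16.2 m/s), as expected around a low.
Converting: 13.4 m/s × 1.944 = 26.1 knots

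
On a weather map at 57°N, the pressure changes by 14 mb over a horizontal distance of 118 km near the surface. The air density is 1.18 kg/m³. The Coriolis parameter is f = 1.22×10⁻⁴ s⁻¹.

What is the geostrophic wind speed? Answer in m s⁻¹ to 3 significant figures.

82.4 m s⁻¹

Pressure gradient: |∂P/∂n| = 1400 Pa / 118000 m = 1.19×10⁻² Pa/m
Geostrophic balance (pressure-gradient force = Coriolis force):
V_g = (1/(fρ)) |∂P/∂n| = 1.19×10⁻² / (1.22×10⁻⁴ × 1.18) = 82.4 m/s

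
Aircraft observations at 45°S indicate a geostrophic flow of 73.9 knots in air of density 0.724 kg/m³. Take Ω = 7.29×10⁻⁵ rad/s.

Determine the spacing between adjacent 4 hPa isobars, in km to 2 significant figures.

140 km

Coriolis parameter at 45°S:
f = 2Ω sin φ = 2 × 7.29×10⁻⁵ × sin 45° = 1.03×10⁻⁴ s⁻¹
Wind speed in SI: 73.9 knots = 38.0 m/s
Geostrophic balance rearranged: |∂P/∂n| = f ρ V_g
|∂P/∂n| = 1.03×10⁻⁴ × 0.724 × 38.0 = 2.84×10⁻³ Pa/m
Isobar spacing: Δn = ΔP/|∂P/∂n| = 400 Pa / 2.84×10⁻³ Pa/m = 140960 m ≈ 140 km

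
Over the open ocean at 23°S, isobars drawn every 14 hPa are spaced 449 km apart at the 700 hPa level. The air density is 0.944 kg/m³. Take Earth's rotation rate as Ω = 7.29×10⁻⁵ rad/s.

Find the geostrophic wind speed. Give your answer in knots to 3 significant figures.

113 knots

Coriolis parameter at 23°S:
f = 2Ω sin φ = 2 × 7.29×10⁻⁵ × sin 23° = 5.70×10⁻⁵ s⁻¹
Pressure gradient: |∂P/∂n| = 1400 Pa / 449000 m = 3.12×10⁻³ Pa/m
Geostrophic balance (pressure-gradient force = Coriolis force):
V_g = (1/(fρ)) |∂P/∂n| = 3.12×10⁻³ / (5.70×10⁻⁵ × 0.944) = 58.0 m/s
Converting: 58.0 m/s × 1.944 = 113 knots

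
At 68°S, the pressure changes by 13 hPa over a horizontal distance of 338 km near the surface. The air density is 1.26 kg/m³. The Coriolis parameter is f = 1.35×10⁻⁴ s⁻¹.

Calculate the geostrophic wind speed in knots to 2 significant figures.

Pressure gradient: |∂P/∂n| = 1300 Pa / 338000 m = 3.85×10⁻³ Pa/m
Geostrophic balance (pressure-gradient force = Coriolis force):
V_g = (1/(fρ)) |∂P/∂n| = 3.85×10⁻³ / (1.35×10⁻⁴ × 1.26) = 22.6 m/s
Converting: 22.6 m/s × 1.944 = 44 knots

44 knots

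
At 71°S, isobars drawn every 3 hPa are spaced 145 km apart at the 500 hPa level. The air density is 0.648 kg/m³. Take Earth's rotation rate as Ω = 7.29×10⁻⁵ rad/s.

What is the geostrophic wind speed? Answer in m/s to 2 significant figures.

23 m/s

Coriolis parameter at 71°S:
f = 2Ω sin φ = 2 × 7.29×10⁻⁵ × sin 71° = 1.38×10⁻⁴ s⁻¹
Pressure gradient: |∂P/∂n| = 300 Pa / 145000 m = 2.07×10⁻³ Pa/m
Geostrophic balance (pressure-gradient force = Coriolis force):
V_g = (1/(fρ)) |∂P/∂n| = 2.07×10⁻³ / (1.38×10⁻⁴ × 0.648) = 23.2 m/s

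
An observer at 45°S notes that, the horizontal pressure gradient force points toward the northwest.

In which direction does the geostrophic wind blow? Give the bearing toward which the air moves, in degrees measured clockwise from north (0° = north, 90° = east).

225°

The pressure-gradient force points toward the northwest (bearing 315°).
Geostrophic balance: in the Southern Hemisphere the Coriolis force deflects motion to the left, so the geostrophic wind blows 90° to the left of the pressure-gradient force (low pressure on the right).
Rotating 315° by 90° counterclockwise gives 225° — the wind blows toward the southwest.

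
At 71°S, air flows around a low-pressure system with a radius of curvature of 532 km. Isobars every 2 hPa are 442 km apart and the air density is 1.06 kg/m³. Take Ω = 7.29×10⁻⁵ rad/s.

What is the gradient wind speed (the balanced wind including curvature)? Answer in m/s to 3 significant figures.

Coriolis parameter at 71°S:
f = 2Ω sin φ = 2 × 7.29×10⁻⁵ × sin 71° = 1.38×10⁻⁴ s⁻¹
Pressure gradient: |∂P/∂n| = 200 Pa / 442000 m = 4.52×10⁻⁴ Pa/m
Geostrophic speed: V_g = |∂P/∂n|/(fρ) = 4.52×10⁻⁴/(1.38×10⁻⁴ × 1.06) = 3.10 m/s
Around a low, centrifugal force acts outward with Coriolis, so pressure-gradient force balances both:
(1/ρ)|∂P/∂n| = fV + V²/R  →  V² + fR·V − fR·V_g = 0
With fR = 1.38×10⁻⁴ × 532×10³ m = 73.3 m/s:
V = [−fR + √((fR)² + 4 fR V_g)]/2 = [−73.3 + √(73.3² + 4×73.3×3.1)]/2 = 2.98 m/s
Subgeostrophic (V < V_g = 3.1 m/s), as expected around a low.

2.98 m/s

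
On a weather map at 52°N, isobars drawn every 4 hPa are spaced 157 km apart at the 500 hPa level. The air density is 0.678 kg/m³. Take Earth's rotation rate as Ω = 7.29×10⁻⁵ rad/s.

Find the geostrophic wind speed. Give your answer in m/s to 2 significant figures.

33 m/s

Coriolis parameter at 52°N:
f = 2Ω sin φ = 2 × 7.29×10⁻⁵ × sin 52° = 1.15×10⁻⁴ s⁻¹
Pressure gradient: |∂P/∂n| = 400 Pa / 157000 m = 2.55×10⁻³ Pa/m
Geostrophic balance (pressure-gradient force = Coriolis force):
V_g = (1/(fρ)) |∂P/∂n| = 2.55×10⁻³ / (1.15×10⁻⁴ × 0.678) = 32.7 m/s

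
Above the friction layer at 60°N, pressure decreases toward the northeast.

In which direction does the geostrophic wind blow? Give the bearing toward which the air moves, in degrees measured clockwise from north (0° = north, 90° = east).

The pressure-gradient force points toward the northeast (bearing 045°).
Geostrophic balance: in the Northern Hemisphere the Coriolis force deflects motion to the right, so the geostrophic wind blows 90° to the right of the pressure-gradient force (low pressure on the left).
Rotating 045° by 90° clockwise gives 135° — the wind blows toward the southeast.

135°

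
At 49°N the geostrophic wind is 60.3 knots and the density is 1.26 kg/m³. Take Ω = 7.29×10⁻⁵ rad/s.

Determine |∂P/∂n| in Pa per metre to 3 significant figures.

4.30×10⁻³ Pa/m

Coriolis parameter at 49°N:
f = 2Ω sin φ = 2 × 7.29×10⁻⁵ × sin 49° = 1.10×10⁻⁴ s⁻¹
Wind speed in SI: 60.3 knots = 31.0 m/s
Geostrophic balance rearranged: |∂P/∂n| = f ρ V_g
|∂P/∂n| = 1.10×10⁻⁴ × 1.26 × 31.0 = 4.30×10⁻³ Pa/m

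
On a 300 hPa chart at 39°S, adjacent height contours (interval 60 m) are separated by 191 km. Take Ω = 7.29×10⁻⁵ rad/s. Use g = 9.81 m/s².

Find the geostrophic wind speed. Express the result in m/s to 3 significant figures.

33.6 m/s

Coriolis parameter at 39°S:
f = 2Ω sin φ = 2 × 7.29×10⁻⁵ × sin 39° = 9.18×10⁻⁵ s⁻¹
Height gradient: |∂Z/∂n| = 60 m / 191000 m = 3.14×10⁻⁴
On a pressure surface, geostrophic balance gives V_g = (g/f)|∂Z/∂n|:
V_g = 9.81 × 3.14×10⁻⁴ / 9.18×10⁻⁵ = 33.6 m/s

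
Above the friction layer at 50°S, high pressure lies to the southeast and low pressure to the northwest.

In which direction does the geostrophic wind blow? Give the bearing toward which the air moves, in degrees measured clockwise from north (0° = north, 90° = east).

225°

The pressure-gradient force points toward the northwest (bearing 315°).
Geostrophic balance: in the Southern Hemisphere the Coriolis force deflects motion to the left, so the geostrophic wind blows 90° to the left of the pressure-gradient force (low pressure on the right).
Rotating 315° by 90° counterclockwise gives 225° — the wind blows toward the southwest.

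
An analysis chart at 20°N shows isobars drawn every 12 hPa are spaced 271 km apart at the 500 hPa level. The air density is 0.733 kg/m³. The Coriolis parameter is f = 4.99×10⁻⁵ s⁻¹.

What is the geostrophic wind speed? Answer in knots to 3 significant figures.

235 knots

Pressure gradient: |∂P/∂n| = 1200 Pa / 271000 m = 4.43×10⁻³ Pa/m
Geostrophic balance (pressure-gradient force = Coriolis force):
V_g = (1/(fρ)) |∂P/∂n| = 4.43×10⁻³ / (4.99×10⁻⁵ × 0.733) = 121 m/s
Converting: 121 m/s × 1.944 = 235 knots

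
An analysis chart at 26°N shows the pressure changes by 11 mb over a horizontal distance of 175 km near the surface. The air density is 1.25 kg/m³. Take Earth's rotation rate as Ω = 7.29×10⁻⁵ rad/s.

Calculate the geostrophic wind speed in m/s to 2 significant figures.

Coriolis parameter at 26°N:
f = 2Ω sin φ = 2 × 7.29×10⁻⁵ × sin 26° = 6.39×10⁻⁵ s⁻¹
Pressure gradient: |∂P/∂n| = 1100 Pa / 175000 m = 6.29×10⁻³ Pa/m
Geostrophic balance (pressure-gradient force = Coriolis force):
V_g = (1/(fρ)) |∂P/∂n| = 6.29×10⁻³ / (6.39×10⁻⁵ × 1.25) = 78.7 m/s

79 m/s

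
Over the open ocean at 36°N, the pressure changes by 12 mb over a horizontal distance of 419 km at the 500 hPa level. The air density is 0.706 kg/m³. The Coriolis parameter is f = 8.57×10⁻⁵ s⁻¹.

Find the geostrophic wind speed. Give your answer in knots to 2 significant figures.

Pressure gradient: |∂P/∂n| = 1200 Pa / 419000 m = 2.86×10⁻³ Pa/m
Geostrophic balance (pressure-gradient force = Coriolis force):
V_g = (1/(fρ)) |∂P/∂n| = 2.86×10⁻³ / (8.57×10⁻⁵ × 0.706) = 47.3 m/s
Converting: 47.3 m/s × 1.944 = 92 knots

92 knots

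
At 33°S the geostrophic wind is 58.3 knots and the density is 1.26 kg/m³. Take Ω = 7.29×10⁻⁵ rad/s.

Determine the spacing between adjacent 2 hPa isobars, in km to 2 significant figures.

67 km

Coriolis parameter at 33°S:
f = 2Ω sin φ = 2 × 7.29×10⁻⁵ × sin 33° = 7.94×10⁻⁵ s⁻¹
Wind speed in SI: 58.3 knots = 30.0 m/s
Geostrophic balance rearranged: |∂P/∂n| = f ρ V_g
|∂P/∂n| = 7.94×10⁻⁵ × 1.26 × 30.0 = 3.00×10⁻³ Pa/m
Isobar spacing: Δn = ΔP/|∂P/∂n| = 200 Pa / 3.00×10⁻³ Pa/m = 66648 m ≈ 67 km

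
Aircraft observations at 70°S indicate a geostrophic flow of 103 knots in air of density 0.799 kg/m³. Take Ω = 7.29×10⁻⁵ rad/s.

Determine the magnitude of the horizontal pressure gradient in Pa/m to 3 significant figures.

5.80×10⁻³ Pa/m

Coriolis parameter at 70°S:
f = 2Ω sin φ = 2 × 7.29×10⁻⁵ × sin 70° = 1.37×10⁻⁴ s⁻¹
Wind speed in SI: 103 knots = 53.0 m/s
Geostrophic balance rearranged: |∂P/∂n| = f ρ V_g
|∂P/∂n| = 1.37×10⁻⁴ × 0.799 × 53.0 = 5.80×10⁻³ Pa/m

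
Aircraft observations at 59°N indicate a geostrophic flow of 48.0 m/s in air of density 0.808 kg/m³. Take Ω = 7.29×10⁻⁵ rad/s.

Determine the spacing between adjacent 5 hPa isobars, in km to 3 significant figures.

103 km

Coriolis parameter at 59°N:
f = 2Ω sin φ = 2 × 7.29×10⁻⁵ × sin 59° = 1.25×10⁻⁴ s⁻¹
Geostrophic balance rearranged: |∂P/∂n| = f ρ V_g
|∂P/∂n| = 1.25×10⁻⁴ × 0.808 × 48.0 = 4.85×10⁻³ Pa/m
Isobar spacing: Δn = ΔP/|∂P/∂n| = 500 Pa / 4.85×10⁻³ Pa/m = 103156 m ≈ 103 km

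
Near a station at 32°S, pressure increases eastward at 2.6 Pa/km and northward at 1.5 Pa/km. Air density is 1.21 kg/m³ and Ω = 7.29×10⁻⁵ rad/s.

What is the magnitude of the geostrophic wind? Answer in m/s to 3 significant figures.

32.1 m/s

Coriolis parameter at 32°S:
f = 2Ω sin φ = 2 × 7.29×10⁻⁵ × sin 32° = 7.73×10⁻⁵ s⁻¹
In the Southern Hemisphere f is negative: f = −7.73×10⁻⁵ s⁻¹.
Component geostrophic relations (x east, y north):
u_g = −(1/(fρ)) ∂P/∂y,  v_g = (1/(fρ)) ∂P/∂x
u_g = −(1.5×10⁻³)/(−7.73×10⁻⁵ × 1.21) = 16.0 m/s;  v_g = (2.6×10⁻³)/(−7.73×10⁻⁵ × 1.21) = −27.8 m/s
|V_g| = √(u_g² + v_g²) = 32.1 m/s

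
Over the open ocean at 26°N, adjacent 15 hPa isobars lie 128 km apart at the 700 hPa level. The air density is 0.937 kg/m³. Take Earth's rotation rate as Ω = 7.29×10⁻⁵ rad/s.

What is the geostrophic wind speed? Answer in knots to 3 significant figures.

Coriolis parameter at 26°N:
f = 2Ω sin φ = 2 × 7.29×10⁻⁵ × sin 26° = 6.39×10⁻⁵ s⁻¹
Pressure gradient: |∂P/∂n| = 1500 Pa / 128000 m = 1.17×10⁻² Pa/m
Geostrophic balance (pressure-gradient force = Coriolis force):
V_g = (1/(fρ)) |∂P/∂n| = 1.17×10⁻² / (6.39×10⁻⁵ × 0.937) = 196 m/s
Converting: 196 m/s × 1.944 = 380 knots

380 knots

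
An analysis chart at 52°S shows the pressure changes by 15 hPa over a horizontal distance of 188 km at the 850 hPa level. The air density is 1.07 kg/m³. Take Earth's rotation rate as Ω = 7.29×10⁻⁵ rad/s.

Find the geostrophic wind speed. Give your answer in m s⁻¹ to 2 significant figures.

Coriolis parameter at 52°S:
f = 2Ω sin φ = 2 × 7.29×10⁻⁵ × sin 52° = 1.15×10⁻⁴ s⁻¹
Pressure gradient: |∂P/∂n| = 1500 Pa / 188000 m = 7.98×10⁻³ Pa/m
Geostrophic balance (pressure-gradient force = Coriolis force):
V_g = (1/(fρ)) |∂P/∂n| = 7.98×10⁻³ / (1.15×10⁻⁴ × 1.07) = 64.9 m/s

65 m s⁻¹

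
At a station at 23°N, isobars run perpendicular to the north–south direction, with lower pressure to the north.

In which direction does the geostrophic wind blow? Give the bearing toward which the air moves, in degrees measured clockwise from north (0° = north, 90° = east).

090°

The pressure-gradient force points toward the north (bearing 000°).
Geostrophic balance: in the Northern Hemisphere the Coriolis force deflects motion to the right, so the geostrophic wind blows 90° to the right of the pressure-gradient force (low pressure on the left).
Rotating 000° by 90° clockwise gives 090° — the wind blows toward the east.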